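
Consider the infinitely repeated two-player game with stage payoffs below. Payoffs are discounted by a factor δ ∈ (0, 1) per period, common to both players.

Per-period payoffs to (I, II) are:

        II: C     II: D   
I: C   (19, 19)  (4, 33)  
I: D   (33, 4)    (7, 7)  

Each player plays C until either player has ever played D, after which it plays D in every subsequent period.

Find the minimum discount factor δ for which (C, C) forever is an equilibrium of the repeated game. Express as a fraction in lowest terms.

Under grim trigger the critical discount factor is (T−C)/(T−P) with T = 33, C = 19, P = 7.
δ* = (33−19)/(33−7) = 14/26 = 7/13.

7/13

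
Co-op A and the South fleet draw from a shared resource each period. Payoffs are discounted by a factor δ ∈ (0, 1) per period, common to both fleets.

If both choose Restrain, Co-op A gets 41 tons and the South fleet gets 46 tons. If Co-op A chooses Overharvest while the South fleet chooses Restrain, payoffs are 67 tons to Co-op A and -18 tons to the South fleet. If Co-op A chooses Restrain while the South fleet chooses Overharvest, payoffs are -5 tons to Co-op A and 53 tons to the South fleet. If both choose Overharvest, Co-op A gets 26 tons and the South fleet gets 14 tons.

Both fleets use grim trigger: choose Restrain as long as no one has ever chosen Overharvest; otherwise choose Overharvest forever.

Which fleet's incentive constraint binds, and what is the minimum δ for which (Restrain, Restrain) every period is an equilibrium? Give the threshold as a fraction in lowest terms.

Co-op A; δ ≥ 26/41

Co-op A's threshold: (67−41)/(67−26) = 26/41.
the South fleet's threshold: (53−46)/(53−14) = 7/39.
26/41 > 7/39, so Co-op A binds and δ* = 26/41.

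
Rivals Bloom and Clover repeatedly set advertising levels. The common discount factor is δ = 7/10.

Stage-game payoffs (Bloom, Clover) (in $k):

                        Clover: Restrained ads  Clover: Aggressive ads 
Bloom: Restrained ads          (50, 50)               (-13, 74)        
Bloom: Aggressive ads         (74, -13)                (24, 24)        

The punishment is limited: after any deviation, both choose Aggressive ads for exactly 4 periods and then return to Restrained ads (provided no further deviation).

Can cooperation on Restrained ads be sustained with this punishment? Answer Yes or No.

Yes

Comparing payoff streams over the 5 periods until play realigns: cooperate → 50(1+δ+…+δ^4); deviate → 74 + 24(δ+…+δ^4).
Cooperation is sustained iff (50−24)(δ+…+δ^4) ≥ 74−50.
δ+…+δ^4 = 7/10·(1−(7/10)^4)/(1−7/10) = 1.7731, and (74−50)/(50−24) = 0.9231.
1.7731 ≥ 0.9231, so cooperation is sustainable.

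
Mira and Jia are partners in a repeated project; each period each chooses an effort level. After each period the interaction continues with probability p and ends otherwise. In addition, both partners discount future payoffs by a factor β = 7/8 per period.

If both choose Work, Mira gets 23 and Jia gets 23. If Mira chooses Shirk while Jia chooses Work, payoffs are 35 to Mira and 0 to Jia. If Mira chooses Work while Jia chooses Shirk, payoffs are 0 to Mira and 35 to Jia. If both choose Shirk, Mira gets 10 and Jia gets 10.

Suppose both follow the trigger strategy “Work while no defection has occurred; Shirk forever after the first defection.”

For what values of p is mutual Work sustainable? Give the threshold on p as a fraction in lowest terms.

96/175

Expected continuation weight on next period's payoff is β·p = 7/8·p, which plays the role of the discount factor.
Cooperation requires 7/8·p ≥ (35−23)/(35−10) = 12/25, hence p ≥ 96/175.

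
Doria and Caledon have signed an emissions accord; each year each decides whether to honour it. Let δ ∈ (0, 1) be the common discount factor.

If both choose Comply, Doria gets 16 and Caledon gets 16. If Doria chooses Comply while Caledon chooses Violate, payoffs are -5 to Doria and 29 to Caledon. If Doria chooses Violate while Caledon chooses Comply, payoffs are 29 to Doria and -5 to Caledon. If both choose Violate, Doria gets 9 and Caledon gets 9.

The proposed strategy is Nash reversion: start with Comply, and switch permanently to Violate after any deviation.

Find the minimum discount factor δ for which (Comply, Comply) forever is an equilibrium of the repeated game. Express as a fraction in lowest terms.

13/20

Cooperation forever yields 16 each period: 16/(1−δ).
Deviating yields 29 once, then 9 forever: 29 + 9δ/(1−δ).
No profitable deviation requires 16/(1−δ) ≥ 29 + 9δ/(1−δ).
Multiplying by (1−δ): 16 ≥ 29(1−δ) + 9δ = 29 − 20δ.
So 20δ ≥ 13, i.e. δ ≥ 13/20.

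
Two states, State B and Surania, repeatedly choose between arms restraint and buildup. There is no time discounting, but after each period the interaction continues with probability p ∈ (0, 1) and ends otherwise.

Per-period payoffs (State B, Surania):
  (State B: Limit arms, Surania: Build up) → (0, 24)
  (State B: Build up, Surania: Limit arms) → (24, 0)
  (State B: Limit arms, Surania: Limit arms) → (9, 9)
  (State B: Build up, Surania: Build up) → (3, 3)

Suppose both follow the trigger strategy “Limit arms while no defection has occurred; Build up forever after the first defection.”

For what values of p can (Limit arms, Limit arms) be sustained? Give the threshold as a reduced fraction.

5/7

With no time discounting, the continuation probability p plays the role of the discount factor.
Grim-trigger IC: 9/(1−p) ≥ 24 + 3p/(1−p) ⇒ p ≥ (24−9)/(24−3) = 5/7.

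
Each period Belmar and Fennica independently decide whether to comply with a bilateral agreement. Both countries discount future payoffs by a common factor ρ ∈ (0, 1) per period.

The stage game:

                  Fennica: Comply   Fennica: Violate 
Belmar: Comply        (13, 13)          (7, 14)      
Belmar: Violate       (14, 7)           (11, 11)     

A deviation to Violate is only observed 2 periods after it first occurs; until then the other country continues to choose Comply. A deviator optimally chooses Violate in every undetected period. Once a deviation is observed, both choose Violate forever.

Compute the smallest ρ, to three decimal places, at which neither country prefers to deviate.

0.577

A deviator earns 14 for 2 periods, then 11 forever; cooperating earns 13 forever. Multiplying the IC by (1−ρ):
13 ≥ 14(1−ρ^2) + 11ρ^2, so 3·ρ^2 ≥ 1 and ρ^2 ≥ 1/3.
ρ ≥ (1/3)^(1/2) ≈ 0.577.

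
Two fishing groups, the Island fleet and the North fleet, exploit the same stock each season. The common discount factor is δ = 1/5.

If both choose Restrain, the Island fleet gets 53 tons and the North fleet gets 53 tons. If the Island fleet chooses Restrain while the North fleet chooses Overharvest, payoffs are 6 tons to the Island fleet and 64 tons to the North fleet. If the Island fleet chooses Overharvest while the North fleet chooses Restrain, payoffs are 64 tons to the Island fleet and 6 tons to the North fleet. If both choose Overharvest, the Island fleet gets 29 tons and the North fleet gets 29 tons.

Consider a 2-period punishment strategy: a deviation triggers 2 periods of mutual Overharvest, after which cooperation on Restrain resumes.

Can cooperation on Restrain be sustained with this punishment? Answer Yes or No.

IC: δ+…+δ^2 ≥ (64−53)/(53−29) = 11/24.
At δ = 1/5: partial sum = 0.2400 < 0.4583. Cooperation not sustainable.

No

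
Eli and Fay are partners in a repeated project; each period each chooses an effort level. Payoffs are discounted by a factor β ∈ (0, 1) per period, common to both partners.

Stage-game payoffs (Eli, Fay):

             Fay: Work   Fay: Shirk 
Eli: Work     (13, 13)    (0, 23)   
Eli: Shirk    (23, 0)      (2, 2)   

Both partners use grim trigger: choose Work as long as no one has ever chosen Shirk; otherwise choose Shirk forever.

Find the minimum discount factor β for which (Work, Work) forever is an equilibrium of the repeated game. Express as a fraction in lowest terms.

One-period gain from deviating is 23 − 13 = 10. The loss is 13 − 2 = 11 in every subsequent period, with present value 11·β/(1−β).
Deviation is unprofitable when 11·β/(1−β) ≥ 10, i.e. β/(1−β) ≥ 10/11.
Equivalently β ≥ 10/(10+11) = 10/21.

10/21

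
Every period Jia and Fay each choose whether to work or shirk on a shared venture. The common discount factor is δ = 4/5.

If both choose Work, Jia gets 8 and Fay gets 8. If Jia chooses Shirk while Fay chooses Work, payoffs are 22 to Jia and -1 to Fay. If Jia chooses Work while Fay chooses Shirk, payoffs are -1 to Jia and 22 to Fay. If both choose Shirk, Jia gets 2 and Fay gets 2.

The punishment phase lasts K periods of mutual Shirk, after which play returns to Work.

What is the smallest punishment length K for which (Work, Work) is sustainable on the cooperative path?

4

Need Σ_{k=1}^{K} δ^k ≥ (22−8)/(8−2) = 2.3333 at δ = 4/5.
At K = 3 the sum is 1.9520 < 2.3333; at K = 4 it is 2.3616 ≥ 2.3333.
So the minimum punishment length is K = 4.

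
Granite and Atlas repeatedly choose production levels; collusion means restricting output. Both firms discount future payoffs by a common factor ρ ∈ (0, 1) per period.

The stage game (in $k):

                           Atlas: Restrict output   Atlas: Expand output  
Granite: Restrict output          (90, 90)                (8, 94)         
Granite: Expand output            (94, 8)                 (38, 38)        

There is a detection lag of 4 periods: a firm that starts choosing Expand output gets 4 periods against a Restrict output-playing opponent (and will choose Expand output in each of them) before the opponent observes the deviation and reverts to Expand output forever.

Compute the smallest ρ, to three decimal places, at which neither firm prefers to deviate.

The best deviation is to choose Expand output for all 4 undetected periods, earning 94 each, then 38 forever once detected.
Deviation value: 94(1−ρ^4)/(1−ρ) + 38ρ^4/(1−ρ); cooperation value: 90/(1−ρ).
IC: 90 ≥ 94(1−ρ^4) + 38ρ^4 = 94 − 56ρ^4.
So ρ^4 ≥ 4/56 = 1/14, giving ρ ≥ (1/14)^(1/4) ≈ 0.517.

0.517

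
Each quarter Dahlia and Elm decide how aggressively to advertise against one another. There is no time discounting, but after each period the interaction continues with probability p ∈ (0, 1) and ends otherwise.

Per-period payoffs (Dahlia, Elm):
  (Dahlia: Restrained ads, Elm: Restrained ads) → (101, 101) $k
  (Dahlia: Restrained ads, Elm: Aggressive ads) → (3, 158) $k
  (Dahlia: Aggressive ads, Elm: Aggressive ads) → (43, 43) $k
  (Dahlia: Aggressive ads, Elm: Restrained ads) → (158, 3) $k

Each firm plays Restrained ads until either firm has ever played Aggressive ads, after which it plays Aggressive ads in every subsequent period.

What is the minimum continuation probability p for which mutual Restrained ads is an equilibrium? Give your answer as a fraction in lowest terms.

With no time discounting, the continuation probability p plays the role of the discount factor.
Grim-trigger IC: 101/(1−p) ≥ 158 + 43p/(1−p) ⇒ p ≥ (158−101)/(158−43) = 57/115.

57/115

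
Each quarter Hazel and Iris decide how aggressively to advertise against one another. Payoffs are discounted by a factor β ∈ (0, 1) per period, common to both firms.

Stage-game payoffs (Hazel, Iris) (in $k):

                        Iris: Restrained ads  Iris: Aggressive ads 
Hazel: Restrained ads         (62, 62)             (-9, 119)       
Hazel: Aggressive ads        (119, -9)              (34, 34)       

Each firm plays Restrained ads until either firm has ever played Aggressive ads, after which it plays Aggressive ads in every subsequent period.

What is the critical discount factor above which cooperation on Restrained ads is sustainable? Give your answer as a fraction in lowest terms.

One-period gain from deviating is 119 − 62 = 57. The loss is 62 − 34 = 28 in every subsequent period, with present value 28·β/(1−β).
Deviation is unprofitable when 28·β/(1−β) ≥ 57, i.e. β/(1−β) ≥ 57/28.
Equivalently β ≥ 57/(57+28) = 57/85.

57/85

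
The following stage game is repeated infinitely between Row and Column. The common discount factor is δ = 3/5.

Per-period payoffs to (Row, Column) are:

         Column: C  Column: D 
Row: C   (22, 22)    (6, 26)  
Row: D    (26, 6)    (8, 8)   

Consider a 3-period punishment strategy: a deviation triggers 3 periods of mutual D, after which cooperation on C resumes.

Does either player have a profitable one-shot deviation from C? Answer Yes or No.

Comparing payoff streams over the 4 periods until play realigns: cooperate → 22(1+δ+…+δ^3); deviate → 26 + 8(δ+…+δ^3).
Cooperation is sustained iff (22−8)(δ+…+δ^3) ≥ 26−22.
δ+…+δ^3 = 3/5·(1−(3/5)^3)/(1−3/5) = 1.1760, and (26−22)/(22−8) = 0.2857.
1.1760 ≥ 0.2857, so cooperation is sustainable.

No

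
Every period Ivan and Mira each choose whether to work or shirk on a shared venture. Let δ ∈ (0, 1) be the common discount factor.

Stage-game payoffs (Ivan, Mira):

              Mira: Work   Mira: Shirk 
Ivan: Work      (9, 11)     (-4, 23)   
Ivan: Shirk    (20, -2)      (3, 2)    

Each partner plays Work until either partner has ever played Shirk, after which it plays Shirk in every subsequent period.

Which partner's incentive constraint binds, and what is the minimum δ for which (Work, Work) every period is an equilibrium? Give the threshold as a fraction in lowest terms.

For Ivan: deviation gain 20−9 = 11, per-period punishment loss 9−3 = 6. IC gives δ ≥ 11/17.
For Mira: gain 12, loss 9 per period, so δ ≥ 12/21 = 4/7.
The tighter constraint is Ivan's, so cooperation needs δ ≥ 11/17.

Ivan; δ ≥ 11/17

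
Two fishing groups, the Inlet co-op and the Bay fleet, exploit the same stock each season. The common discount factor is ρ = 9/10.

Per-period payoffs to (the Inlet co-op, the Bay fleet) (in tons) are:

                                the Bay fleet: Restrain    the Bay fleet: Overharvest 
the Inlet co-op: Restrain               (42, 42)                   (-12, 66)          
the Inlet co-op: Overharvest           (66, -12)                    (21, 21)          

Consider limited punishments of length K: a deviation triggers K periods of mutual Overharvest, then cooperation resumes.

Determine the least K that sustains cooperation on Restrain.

IC: ρ(1−ρ^K)/(1−ρ) ≥ (66−42)/(42−21) = 8/7.
With ρ = 9/10: need 1 − ρ^K ≥ 8/7·(1−9/10)/(9/10), i.e. ρ^K ≤ 0.8730.
Since (9/10)^1 = 0.9000 and (9/10)^2 = 0.8100, the smallest such K is 2.

2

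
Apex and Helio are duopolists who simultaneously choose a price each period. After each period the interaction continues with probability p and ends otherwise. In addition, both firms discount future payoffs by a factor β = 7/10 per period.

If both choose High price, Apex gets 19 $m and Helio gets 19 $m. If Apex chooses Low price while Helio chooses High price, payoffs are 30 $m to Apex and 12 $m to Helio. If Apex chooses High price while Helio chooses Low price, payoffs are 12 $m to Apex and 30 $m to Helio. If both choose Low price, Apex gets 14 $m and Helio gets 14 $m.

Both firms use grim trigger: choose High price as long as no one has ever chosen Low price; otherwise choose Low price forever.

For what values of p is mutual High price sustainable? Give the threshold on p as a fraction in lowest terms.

Expected continuation weight on next period's payoff is β·p = 7/10·p, which plays the role of the discount factor.
Cooperation requires 7/10·p ≥ (30−19)/(30−14) = 11/16, hence p ≥ 55/56.

55/56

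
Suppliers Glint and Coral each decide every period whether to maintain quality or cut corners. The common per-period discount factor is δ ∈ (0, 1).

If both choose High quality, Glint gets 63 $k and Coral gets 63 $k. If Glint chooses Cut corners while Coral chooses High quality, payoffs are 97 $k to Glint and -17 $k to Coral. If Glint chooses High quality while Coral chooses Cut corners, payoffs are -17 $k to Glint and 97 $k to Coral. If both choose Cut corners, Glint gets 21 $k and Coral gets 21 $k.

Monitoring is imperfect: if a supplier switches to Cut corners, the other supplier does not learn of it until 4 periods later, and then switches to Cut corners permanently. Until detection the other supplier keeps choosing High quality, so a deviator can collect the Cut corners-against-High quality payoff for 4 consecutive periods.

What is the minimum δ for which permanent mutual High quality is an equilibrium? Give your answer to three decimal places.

0.818

A deviator earns 97 for 4 periods, then 21 forever; cooperating earns 63 forever. Multiplying the IC by (1−δ):
63 ≥ 97(1−δ^4) + 21δ^4, so 76·δ^4 ≥ 34 and δ^4 ≥ 17/38.
δ ≥ (17/38)^(1/4) ≈ 0.818.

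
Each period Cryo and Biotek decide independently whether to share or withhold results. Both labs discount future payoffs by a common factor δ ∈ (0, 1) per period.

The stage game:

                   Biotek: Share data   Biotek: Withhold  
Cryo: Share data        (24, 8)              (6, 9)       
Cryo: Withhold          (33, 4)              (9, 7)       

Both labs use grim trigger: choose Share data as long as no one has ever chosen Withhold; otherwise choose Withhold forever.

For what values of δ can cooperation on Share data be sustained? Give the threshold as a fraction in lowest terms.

1/2

Cryo: cooperation gives 24 each period; deviation gives 33 once then 9 forever.
  24/(1−δ) ≥ 33 + 9δ/(1−δ) ⇒ δ ≥ 9/24 = 3/8.
Biotek: cooperation gives 8 each period; deviation gives 9 once then 7 forever.
  δ ≥ 1/2.
Both must hold, so the binding constraint is Biotek's: δ ≥ 1/2.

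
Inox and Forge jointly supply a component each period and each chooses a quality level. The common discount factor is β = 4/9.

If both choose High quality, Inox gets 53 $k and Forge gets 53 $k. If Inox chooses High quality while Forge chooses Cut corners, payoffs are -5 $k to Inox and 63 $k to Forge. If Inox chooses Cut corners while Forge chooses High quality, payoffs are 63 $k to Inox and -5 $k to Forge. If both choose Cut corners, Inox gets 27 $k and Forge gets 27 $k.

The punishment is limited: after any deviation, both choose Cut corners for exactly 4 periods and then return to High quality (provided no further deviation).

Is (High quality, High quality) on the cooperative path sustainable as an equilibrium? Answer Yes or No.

Yes

Comparing payoff streams over the 5 periods until play realigns: cooperate → 53(1+β+…+β^4); deviate → 63 + 27(β+…+β^4).
Cooperation is sustained iff (53−27)(β+…+β^4) ≥ 63−53.
β+…+β^4 = 4/9·(1−(4/9)^4)/(1−4/9) = 0.7688, and (63−53)/(53−27) = 0.3846.
0.7688 ≥ 0.3846, so cooperation is sustainable.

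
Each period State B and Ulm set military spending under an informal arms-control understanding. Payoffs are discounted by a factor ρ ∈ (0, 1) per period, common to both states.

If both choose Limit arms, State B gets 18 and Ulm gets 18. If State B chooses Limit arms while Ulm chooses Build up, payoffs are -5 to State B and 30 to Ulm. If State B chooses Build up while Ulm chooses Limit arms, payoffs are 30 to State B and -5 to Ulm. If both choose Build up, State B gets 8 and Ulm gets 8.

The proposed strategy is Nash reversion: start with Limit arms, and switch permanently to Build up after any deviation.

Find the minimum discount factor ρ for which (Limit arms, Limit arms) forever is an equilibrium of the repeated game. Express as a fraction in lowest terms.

6/11

Cooperation forever yields 18 each period: 18/(1−ρ).
Deviating yields 30 once, then 8 forever: 30 + 8ρ/(1−ρ).
No profitable deviation requires 18/(1−ρ) ≥ 30 + 8ρ/(1−ρ).
Multiplying by (1−ρ): 18 ≥ 30(1−ρ) + 8ρ = 30 − 22ρ.
So 22ρ ≥ 12, i.e. ρ ≥ 12/22 = 6/11.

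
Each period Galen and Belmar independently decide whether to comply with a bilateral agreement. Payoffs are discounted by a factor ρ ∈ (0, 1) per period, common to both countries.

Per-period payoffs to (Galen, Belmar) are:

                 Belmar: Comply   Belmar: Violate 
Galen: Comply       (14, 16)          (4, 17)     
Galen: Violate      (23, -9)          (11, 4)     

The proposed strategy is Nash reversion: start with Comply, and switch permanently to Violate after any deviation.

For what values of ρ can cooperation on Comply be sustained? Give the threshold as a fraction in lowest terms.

Galen: cooperation gives 14 each period; deviation gives 23 once then 11 forever.
  14/(1−ρ) ≥ 23 + 11ρ/(1−ρ) ⇒ ρ ≥ 9/12 = 3/4.
Belmar: cooperation gives 16 each period; deviation gives 17 once then 4 forever.
  ρ ≥ 1/13.
Both must hold, so the binding constraint is Galen's: ρ ≥ 3/4.

3/4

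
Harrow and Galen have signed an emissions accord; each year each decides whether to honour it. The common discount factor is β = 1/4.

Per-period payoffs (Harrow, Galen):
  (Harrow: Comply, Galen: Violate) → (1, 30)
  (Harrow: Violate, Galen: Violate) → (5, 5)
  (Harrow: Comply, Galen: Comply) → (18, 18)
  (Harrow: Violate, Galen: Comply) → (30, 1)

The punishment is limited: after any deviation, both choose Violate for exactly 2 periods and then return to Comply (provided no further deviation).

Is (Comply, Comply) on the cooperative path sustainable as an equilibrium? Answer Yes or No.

No

IC: β+…+β^2 ≥ (30−18)/(18−5) = 12/13.
At β = 1/4: partial sum = 0.3125 < 0.9231. Cooperation not sustainable.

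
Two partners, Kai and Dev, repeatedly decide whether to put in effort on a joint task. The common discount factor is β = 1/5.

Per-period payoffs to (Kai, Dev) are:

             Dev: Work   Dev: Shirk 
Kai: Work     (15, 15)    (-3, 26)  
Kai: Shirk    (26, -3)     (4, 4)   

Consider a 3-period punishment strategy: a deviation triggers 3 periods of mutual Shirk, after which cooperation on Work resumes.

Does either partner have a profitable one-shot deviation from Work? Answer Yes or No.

Yes

Comparing payoff streams over the 4 periods until play realigns: cooperate → 15(1+β+…+β^3); deviate → 26 + 4(β+…+β^3).
Cooperation is sustained iff (15−4)(β+…+β^3) ≥ 26−15.
β+…+β^3 = 1/5·(1−(1/5)^3)/(1−1/5) = 0.2480, and (26−15)/(15−4) = 1.0000.
0.2480 < 1.0000, so cooperation is not sustainable.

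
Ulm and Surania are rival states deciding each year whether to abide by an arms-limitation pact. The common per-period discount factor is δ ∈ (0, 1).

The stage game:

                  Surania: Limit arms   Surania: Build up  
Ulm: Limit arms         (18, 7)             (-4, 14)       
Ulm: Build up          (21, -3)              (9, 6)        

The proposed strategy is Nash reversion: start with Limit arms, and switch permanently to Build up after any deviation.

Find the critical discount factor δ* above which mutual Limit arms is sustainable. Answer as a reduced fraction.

7/8

Ulm's threshold: (21−18)/(21−9) = 1/4.
Surania's threshold: (14−7)/(14−6) = 7/8.
1/4 < 7/8, so Surania binds and δ* = 7/8.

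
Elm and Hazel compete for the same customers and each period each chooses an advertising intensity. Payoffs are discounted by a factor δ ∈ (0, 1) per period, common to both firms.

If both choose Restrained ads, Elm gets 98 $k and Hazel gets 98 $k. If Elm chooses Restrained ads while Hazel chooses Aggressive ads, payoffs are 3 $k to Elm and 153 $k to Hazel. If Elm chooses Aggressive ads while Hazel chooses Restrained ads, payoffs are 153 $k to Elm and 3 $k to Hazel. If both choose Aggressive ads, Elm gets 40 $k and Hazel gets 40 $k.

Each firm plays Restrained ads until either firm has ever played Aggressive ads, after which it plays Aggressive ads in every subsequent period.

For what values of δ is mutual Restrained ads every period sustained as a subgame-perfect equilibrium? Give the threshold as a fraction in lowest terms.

55/113

98/(1−δ) ≥ 153 + 40δ/(1−δ)
98 ≥ 153 − 113δ
δ ≥ 55/113.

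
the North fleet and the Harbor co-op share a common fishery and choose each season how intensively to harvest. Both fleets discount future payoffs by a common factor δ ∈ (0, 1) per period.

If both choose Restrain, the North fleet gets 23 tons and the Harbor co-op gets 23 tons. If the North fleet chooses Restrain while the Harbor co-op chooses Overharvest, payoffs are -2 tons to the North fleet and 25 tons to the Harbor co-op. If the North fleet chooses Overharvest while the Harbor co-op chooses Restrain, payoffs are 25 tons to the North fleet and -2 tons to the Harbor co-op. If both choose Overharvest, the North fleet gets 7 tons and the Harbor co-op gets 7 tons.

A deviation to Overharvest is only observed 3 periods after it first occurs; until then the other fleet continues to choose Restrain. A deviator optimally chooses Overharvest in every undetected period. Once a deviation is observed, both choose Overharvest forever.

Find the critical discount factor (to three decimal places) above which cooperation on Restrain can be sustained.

0.481

The best deviation is to choose Overharvest for all 3 undetected periods, earning 25 each, then 7 forever once detected.
Deviation value: 25(1−δ^3)/(1−δ) + 7δ^3/(1−δ); cooperation value: 23/(1−δ).
IC: 23 ≥ 25(1−δ^3) + 7δ^3 = 25 − 18δ^3.
So δ^3 ≥ 2/18 = 1/9, giving δ ≥ (1/9)^(1/3) ≈ 0.481.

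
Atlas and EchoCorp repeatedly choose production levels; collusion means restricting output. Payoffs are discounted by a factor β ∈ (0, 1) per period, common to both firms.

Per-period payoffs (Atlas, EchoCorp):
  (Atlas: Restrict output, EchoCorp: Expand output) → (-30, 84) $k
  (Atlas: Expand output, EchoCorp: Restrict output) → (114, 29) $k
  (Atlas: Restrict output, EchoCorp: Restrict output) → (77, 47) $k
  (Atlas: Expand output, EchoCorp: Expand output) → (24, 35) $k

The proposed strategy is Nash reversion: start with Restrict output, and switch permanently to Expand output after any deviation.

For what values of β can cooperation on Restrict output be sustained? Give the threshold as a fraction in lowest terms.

37/49

Atlas's threshold: (114−77)/(114−24) = 37/90.
EchoCorp's threshold: (84−47)/(84−35) = 37/49.
37/90 < 37/49, so EchoCorp binds and β* = 37/49.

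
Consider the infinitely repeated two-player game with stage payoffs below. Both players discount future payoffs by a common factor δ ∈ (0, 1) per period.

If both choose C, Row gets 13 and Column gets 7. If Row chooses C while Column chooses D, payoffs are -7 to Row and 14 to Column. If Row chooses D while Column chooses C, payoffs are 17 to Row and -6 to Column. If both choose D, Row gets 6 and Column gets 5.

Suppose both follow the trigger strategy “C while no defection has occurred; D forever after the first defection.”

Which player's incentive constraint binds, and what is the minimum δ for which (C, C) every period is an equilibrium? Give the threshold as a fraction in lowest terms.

Column; δ ≥ 7/9

Row: cooperation gives 13 each period; deviation gives 17 once then 6 forever.
  13/(1−δ) ≥ 17 + 6δ/(1−δ) ⇒ δ ≥ 4/11.
Column: cooperation gives 7 each period; deviation gives 14 once then 5 forever.
  δ ≥ 7/9.
Both must hold, so the binding constraint is Column's: δ ≥ 7/9.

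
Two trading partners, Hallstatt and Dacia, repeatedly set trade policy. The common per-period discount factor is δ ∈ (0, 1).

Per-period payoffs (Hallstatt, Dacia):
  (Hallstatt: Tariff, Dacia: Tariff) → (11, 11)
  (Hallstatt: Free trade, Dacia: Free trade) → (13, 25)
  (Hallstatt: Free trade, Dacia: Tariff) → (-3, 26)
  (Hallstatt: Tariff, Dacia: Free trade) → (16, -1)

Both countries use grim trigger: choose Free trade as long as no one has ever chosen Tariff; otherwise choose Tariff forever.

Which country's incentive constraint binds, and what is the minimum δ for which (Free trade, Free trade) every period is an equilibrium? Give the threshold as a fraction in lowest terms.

Hallstatt; δ ≥ 3/5

Hallstatt: cooperation gives 13 each period; deviation gives 16 once then 11 forever.
  13/(1−δ) ≥ 16 + 11δ/(1−δ) ⇒ δ ≥ 3/5.
Dacia: cooperation gives 25 each period; deviation gives 26 once then 11 forever.
  δ ≥ 1/15.
Both must hold, so the binding constraint is Hallstatt's: δ ≥ 3/5.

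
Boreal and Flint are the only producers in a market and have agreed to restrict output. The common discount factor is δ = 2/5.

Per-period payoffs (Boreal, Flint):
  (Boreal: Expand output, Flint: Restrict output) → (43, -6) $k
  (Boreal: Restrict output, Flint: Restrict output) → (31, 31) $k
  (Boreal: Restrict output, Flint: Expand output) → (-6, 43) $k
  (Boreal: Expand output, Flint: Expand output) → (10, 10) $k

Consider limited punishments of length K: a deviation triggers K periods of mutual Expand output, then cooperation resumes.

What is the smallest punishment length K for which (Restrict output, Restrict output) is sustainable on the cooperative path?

3

IC: δ(1−δ^K)/(1−δ) ≥ (43−31)/(31−10) = 4/7.
With δ = 2/5: need 1 − δ^K ≥ 4/7·(1−2/5)/(2/5), i.e. δ^K ≤ 0.1429.
Since (2/5)^2 = 0.1600 and (2/5)^3 = 0.0640, the smallest such K is 3.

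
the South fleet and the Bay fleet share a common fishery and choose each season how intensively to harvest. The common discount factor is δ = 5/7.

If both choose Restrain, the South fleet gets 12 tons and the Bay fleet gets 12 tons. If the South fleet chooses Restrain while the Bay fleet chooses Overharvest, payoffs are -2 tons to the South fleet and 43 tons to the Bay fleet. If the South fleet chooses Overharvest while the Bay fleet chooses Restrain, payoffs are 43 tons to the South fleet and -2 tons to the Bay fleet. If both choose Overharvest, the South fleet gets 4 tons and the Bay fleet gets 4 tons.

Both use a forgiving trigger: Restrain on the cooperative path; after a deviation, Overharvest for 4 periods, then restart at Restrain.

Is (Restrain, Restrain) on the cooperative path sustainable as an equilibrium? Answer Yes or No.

A one-shot deviation gives 43 now, then 4 for 4 periods, then back to 12.
Gain from deviating: (43−12) today; loss: (12−4) in each of the next 4 periods.
No-deviation condition: (12−4)(δ+…+δ^4) ≥ 43−12, i.e. δ+…+δ^4 ≥ 31/8.
At δ = 5/7: δ+…+δ^4 = 1.8492 < 3.8750.
So cooperation is not sustainable.

No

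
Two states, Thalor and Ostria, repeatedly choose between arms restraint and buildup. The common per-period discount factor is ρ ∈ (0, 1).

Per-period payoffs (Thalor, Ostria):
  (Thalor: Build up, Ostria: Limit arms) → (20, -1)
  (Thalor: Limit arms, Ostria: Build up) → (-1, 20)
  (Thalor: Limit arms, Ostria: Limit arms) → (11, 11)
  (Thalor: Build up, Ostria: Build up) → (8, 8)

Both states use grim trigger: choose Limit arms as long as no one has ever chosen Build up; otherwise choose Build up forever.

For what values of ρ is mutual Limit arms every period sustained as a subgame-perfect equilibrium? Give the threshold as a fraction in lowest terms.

Under grim trigger the critical discount factor is (T−C)/(T−P) with T = 20, C = 11, P = 8.
ρ* = (20−11)/(20−8) = 9/12 = 3/4.

3/4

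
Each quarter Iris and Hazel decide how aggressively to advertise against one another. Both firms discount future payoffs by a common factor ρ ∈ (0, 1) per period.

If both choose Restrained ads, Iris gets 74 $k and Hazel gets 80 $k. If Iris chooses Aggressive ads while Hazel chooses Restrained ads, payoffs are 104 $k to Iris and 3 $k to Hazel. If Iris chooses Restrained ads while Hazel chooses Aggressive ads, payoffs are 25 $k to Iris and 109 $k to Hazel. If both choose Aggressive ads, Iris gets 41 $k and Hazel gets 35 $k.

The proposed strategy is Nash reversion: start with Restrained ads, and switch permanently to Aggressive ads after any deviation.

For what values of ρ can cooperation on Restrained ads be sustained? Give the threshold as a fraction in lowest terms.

10/21

Iris's threshold: (104−74)/(104−41) = 10/21.
Hazel's threshold: (109−80)/(109−35) = 29/74.
10/21 > 29/74, so Iris binds and ρ* = 10/21.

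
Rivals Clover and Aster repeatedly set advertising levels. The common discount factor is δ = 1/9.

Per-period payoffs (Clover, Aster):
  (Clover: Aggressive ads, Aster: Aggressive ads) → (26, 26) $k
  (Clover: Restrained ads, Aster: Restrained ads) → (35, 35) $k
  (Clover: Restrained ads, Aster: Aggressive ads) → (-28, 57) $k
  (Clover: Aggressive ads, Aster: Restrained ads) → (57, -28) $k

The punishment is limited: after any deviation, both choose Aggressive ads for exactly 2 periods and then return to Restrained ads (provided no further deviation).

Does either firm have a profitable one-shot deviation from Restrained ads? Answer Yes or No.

Comparing payoff streams over the 3 periods until play realigns: cooperate → 35(1+δ+…+δ^2); deviate → 57 + 26(δ+…+δ^2).
Cooperation is sustained iff (35−26)(δ+…+δ^2) ≥ 57−35.
δ+…+δ^2 = 1/9·(1−(1/9)^2)/(1−1/9) = 0.1235, and (57−35)/(35−26) = 2.4444.
0.1235 < 2.4444, so cooperation is not sustainable.

Yes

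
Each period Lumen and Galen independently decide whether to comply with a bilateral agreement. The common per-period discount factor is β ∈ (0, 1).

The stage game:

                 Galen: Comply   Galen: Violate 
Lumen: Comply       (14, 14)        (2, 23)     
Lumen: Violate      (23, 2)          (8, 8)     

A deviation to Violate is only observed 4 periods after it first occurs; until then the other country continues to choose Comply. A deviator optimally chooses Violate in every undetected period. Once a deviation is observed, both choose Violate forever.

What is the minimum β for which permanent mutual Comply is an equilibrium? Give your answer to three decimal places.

0.880

The best deviation is to choose Violate for all 4 undetected periods, earning 23 each, then 8 forever once detected.
Deviation value: 23(1−β^4)/(1−β) + 8β^4/(1−β); cooperation value: 14/(1−β).
IC: 14 ≥ 23(1−β^4) + 8β^4 = 23 − 15β^4.
So β^4 ≥ 9/15 = 3/5, giving β ≥ (3/5)^(1/4) ≈ 0.880.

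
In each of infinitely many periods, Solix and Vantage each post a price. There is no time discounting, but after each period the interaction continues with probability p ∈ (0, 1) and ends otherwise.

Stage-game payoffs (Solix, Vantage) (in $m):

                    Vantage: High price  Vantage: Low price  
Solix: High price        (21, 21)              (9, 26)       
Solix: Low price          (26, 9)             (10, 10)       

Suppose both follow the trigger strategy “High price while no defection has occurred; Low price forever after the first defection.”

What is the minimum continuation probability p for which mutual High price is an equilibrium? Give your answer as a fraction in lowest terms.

With no time discounting, the continuation probability p plays the role of the discount factor.
Grim-trigger IC: 21/(1−p) ≥ 26 + 10p/(1−p) ⇒ p ≥ (26−21)/(26−10) = 5/16.

5/16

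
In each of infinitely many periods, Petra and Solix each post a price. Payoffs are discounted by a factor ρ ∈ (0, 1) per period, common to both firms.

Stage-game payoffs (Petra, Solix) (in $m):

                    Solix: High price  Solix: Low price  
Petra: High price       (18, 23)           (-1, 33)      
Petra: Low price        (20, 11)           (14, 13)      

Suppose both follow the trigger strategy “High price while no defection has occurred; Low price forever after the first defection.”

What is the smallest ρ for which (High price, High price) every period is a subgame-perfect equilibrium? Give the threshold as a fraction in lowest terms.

1/2

Petra's threshold: (20−18)/(20−14) = 1/3.
Solix's threshold: (33−23)/(33−13) = 1/2.
1/3 < 1/2, so Solix binds and ρ* = 1/2.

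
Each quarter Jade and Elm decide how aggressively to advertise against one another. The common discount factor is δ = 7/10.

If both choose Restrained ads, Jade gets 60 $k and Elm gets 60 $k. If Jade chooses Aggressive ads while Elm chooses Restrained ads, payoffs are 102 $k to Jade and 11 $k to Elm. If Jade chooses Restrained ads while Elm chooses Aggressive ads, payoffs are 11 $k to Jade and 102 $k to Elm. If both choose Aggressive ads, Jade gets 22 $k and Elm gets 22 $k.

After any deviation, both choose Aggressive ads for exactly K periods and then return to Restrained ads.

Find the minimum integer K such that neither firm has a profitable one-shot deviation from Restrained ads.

2

No profitable deviation requires (60−22)(δ+…+δ^K) ≥ 102−60, i.e. δ+…+δ^K ≥ 21/19 ≈ 1.1053.
With δ = 7/10, the partial sums are K=1: 0.7000, K=2: 1.1900.
K = 2 is the first length at which the sum reaches 1.1053.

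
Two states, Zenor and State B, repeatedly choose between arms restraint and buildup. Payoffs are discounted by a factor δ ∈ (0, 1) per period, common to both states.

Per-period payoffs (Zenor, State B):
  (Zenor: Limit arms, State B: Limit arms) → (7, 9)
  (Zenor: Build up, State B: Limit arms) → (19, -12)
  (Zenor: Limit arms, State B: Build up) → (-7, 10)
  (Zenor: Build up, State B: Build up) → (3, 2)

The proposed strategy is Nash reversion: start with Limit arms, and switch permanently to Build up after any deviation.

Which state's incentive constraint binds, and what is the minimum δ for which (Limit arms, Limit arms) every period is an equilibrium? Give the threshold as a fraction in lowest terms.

Zenor: cooperation gives 7 each period; deviation gives 19 once then 3 forever.
  7/(1−δ) ≥ 19 + 3δ/(1−δ) ⇒ δ ≥ 12/16 = 3/4.
State B: cooperation gives 9 each period; deviation gives 10 once then 2 forever.
  δ ≥ 1/8.
Both must hold, so the binding constraint is Zenor's: δ ≥ 3/4.

Zenor; δ ≥ 3/4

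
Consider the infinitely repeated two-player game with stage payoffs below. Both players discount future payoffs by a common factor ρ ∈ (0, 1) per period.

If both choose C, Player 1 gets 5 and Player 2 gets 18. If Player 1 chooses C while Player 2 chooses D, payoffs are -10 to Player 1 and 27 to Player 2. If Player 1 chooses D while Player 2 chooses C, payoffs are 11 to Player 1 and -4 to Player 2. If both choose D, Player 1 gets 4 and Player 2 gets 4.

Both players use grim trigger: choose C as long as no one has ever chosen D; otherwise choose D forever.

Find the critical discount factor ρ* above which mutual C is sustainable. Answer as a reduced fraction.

Player 1: cooperation gives 5 each period; deviation gives 11 once then 4 forever.
  5/(1−ρ) ≥ 11 + 4ρ/(1−ρ) ⇒ ρ ≥ 6/7.
Player 2: cooperation gives 18 each period; deviation gives 27 once then 4 forever.
  ρ ≥ 9/23.
Both must hold, so the binding constraint is Player 1's: ρ ≥ 6/7.

6/7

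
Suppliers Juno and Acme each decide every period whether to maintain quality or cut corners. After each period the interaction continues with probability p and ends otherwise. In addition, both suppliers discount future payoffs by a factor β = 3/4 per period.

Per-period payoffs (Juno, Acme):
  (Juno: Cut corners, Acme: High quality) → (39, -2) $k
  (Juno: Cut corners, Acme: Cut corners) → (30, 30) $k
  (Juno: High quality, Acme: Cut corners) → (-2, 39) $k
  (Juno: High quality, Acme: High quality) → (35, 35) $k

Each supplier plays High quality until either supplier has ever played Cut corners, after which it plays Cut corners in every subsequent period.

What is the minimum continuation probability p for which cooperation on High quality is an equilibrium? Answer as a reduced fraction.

With continuation probability p and discount β, the effective per-period discount factor is βp.
Grim-trigger IC: βp ≥ (39−35)/(39−30) = 4/9.
So p ≥ (4/9)/(3/4) = 16/27.

16/27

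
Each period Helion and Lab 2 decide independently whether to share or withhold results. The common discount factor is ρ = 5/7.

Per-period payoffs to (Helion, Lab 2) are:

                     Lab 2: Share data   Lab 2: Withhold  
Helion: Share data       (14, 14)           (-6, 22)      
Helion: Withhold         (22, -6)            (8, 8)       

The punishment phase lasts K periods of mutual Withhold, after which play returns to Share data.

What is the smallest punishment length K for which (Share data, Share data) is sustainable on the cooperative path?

No profitable deviation requires (14−8)(ρ+…+ρ^K) ≥ 22−14, i.e. ρ+…+ρ^K ≥ 4/3 ≈ 1.3333.
With ρ = 5/7, the partial sums are K=1: 0.7143, K=2: 1.2245, K=3: 1.5889.
K = 3 is the first length at which the sum reaches 1.3333.

3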